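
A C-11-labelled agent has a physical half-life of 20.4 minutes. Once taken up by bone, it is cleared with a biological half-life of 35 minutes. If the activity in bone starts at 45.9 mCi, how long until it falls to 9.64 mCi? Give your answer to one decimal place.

1/t_eff = 1/t_phys + 1/t_biol = 1/20.4 + 1/35 = 0.077591 per minute.
t_eff = 20.4 × 35 / (20.4 + 35) ≈ 12.888 minutes.
n = log₂(45.9/9.64) ≈ 2.2514; t = 2.2514 × 12.888 ≈ 29.016 minutes.

29.0 minutes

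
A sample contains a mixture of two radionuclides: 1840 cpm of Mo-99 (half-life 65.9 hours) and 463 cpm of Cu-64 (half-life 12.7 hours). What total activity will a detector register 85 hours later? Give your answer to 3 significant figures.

757 cpm

Mo-99: 1840 × (1/2)^(85/65.9) = 1840 × (1/2)^1.2898 ≈ 752.56 cpm.
Cu-64: 463 × (1/2)^(85/12.7) = 463 × (1/2)^6.6929 ≈ 4.4752 cpm.
Total = 752.56 + 4.4752 ≈ 757.03 cpm.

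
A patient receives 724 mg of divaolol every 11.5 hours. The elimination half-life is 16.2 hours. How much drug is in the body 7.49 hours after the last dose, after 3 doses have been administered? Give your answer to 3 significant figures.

1040 mg

The 3 doses were given 30.49, 18.99, 7.49 hours ago.
Total = 724·(1/2)^(30.49/16.2) + 724·(1/2)^(18.99/16.2) + 724·(1/2)^(7.49/16.2)
      = 196.41 + 321.27 + 525.48 ≈ 1043.2 mg.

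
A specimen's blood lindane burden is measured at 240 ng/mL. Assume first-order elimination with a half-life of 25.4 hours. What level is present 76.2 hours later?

Elapsed time is 3 half-lives (76.2/25.4).
Each half-life halves the amount: 240 × (1/2)^3 = 240/8 = 30 ng/mL.

30 ng/mL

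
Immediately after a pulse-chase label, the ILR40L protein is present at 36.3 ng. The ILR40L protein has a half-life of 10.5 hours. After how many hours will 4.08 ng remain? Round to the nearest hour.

33 hours

Fraction remaining = 4.08/36.3 ≈ 0.1124.
n = log₂(36.3/4.08) = ln(8.8971)/ln 2 ≈ 3.1533 half-lives.
t = n × t½ = 3.1533 × 10.5 ≈ 33.11 hours.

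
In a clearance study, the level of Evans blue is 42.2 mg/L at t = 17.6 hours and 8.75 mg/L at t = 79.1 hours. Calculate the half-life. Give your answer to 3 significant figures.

Over Δt = 79.1 − 17.6 = 61.5 hours, the level fell by a factor of 42.2/8.75 ≈ 4.8229.
n = log₂(4.8229) ≈ 2.2699 half-lives, so t½ = 61.5/2.2699 ≈ 27.094 hours.

27.1 hours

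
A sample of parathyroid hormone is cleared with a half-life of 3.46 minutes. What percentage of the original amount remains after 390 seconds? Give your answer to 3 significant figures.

390 seconds = 6.5 minutes.
n = 6.5/3.46 ≈ 1.8786 half-lives.
Fraction remaining = (1/2)^1.8786 ≈ 0.27195, i.e. 27.195%.

27.2%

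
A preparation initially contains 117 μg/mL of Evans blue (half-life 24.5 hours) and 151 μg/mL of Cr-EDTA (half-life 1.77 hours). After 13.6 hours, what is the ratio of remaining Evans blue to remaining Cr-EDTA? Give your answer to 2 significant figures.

Evans blue: 117 × (1/2)^(13.6/24.5) = 117 × (1/2)^0.5551 ≈ 79.631 μg/mL.
Cr-EDTA: 151 × (1/2)^(13.6/1.77) = 151 × (1/2)^7.6836 ≈ 0.73448 μg/mL.
Ratio ≈ 79.631 / 0.73448 ≈ 108.42.

110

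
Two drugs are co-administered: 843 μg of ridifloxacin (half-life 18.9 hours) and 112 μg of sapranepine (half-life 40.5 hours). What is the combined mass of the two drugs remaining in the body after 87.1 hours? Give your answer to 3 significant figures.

59.8 μg

ridifloxacin: 843 × (1/2)^(87.1/18.9) = 843 × (1/2)^4.6085 ≈ 34.557 μg.
sapranepine: 112 × (1/2)^(87.1/40.5) = 112 × (1/2)^2.1506 ≈ 25.224 μg.
Total = 34.557 + 25.224 ≈ 59.782 μg.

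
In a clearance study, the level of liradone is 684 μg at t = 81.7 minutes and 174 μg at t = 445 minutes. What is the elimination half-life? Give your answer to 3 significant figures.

Over Δt = 445 − 81.7 = 363.3 minutes, the level fell by a factor of 684/174 ≈ 3.931.
n = log₂(3.931) ≈ 1.9749 half-lives, so t½ = 363.3/1.9749 ≈ 183.96 minutes.

184 minutes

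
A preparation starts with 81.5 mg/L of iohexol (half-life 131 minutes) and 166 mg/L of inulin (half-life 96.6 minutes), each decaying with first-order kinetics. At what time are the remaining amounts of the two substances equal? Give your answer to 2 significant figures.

380 minutes

Set 81.5·(1/2)^(t/131) = 166·(1/2)^(t/96.6).
Taking log₂: log₂(81.5/166) = t·(1/131 − 1/96.6).
log₂(0.49096) = -1.0263; 1/131 − 1/96.6 = -0.0027184.
t = -1.0263 / -0.0027184 ≈ 377.55 minutes.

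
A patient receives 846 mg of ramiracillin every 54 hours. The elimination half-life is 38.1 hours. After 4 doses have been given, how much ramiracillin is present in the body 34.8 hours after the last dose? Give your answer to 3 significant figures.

704 mg

The 4 doses were given 196.8, 142.8, 88.8, 34.8 hours ago.
Total = 846·(1/2)^(196.8/38.1) + 846·(1/2)^(142.8/38.1) + 846·(1/2)^(88.8/38.1) + 846·(1/2)^(34.8/38.1)
      = 23.575 + 62.965 + 168.17 + 449.17 ≈ 703.89 mg.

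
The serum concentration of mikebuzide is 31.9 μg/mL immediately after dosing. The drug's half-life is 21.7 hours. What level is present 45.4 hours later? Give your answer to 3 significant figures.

7.48 μg/mL

Number of half-lives: n = 45.4/21.7 ≈ 2.0922.
Remaining = 31.9 × (1/2)^2.0922 = 31.9 × 0.23453 ≈ 7.4815 μg/mL.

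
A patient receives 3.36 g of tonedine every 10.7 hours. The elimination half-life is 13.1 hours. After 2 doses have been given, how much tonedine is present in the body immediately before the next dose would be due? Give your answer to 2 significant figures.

3.0 g

The 2 doses were given 21.4, 10.7 hours ago.
Total = 3.36·(1/2)^(21.4/13.1) + 3.36·(1/2)^(10.7/13.1)
      = 1.0829 + 1.9075 ≈ 2.9904 g.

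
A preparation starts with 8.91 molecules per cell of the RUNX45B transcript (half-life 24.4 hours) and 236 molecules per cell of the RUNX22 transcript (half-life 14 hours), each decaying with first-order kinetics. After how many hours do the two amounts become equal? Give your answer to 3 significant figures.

Set 8.91·(1/2)^(t/24.4) = 236·(1/2)^(t/14).
Taking log₂: log₂(8.91/236) = t·(1/24.4 − 1/14).
log₂(0.037754) = -4.7272; 1/24.4 − 1/14 = -0.030445.
t = -4.7272 / -0.030445 ≈ 155.27 hours.

155 hours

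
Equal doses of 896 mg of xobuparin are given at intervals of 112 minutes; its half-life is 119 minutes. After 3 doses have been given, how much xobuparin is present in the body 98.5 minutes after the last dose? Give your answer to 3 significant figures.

905 mg

The 3 doses were given 322.5, 210.5, 98.5 minutes ago.
Total = 896·(1/2)^(322.5/119) + 896·(1/2)^(210.5/119) + 896·(1/2)^(98.5/119)
      = 136.93 + 262.91 + 504.82 ≈ 904.66 mg.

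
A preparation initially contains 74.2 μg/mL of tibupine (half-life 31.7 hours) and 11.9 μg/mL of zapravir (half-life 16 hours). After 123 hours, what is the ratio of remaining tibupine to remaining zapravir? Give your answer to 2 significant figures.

tibupine: 74.2 × (1/2)^(123/31.7) = 74.2 × (1/2)^3.8801 ≈ 5.0393 μg/mL.
zapravir: 11.9 × (1/2)^(123/16) = 11.9 × (1/2)^7.6875 ≈ 0.057727 μg/mL.
Ratio ≈ 5.0393 / 0.057727 ≈ 87.295.

87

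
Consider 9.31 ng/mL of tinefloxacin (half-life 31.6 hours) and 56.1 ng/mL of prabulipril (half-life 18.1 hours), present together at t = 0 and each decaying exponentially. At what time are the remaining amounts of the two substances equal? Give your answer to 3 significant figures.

110 hours

Set 9.31·(1/2)^(t/31.6) = 56.1·(1/2)^(t/18.1).
Taking log₂: log₂(9.31/56.1) = t·(1/31.6 − 1/18.1).
log₂(0.16595) = -2.5911; 1/31.6 − 1/18.1 = -0.023603.
t = -2.5911 / -0.023603 ≈ 109.78 hours.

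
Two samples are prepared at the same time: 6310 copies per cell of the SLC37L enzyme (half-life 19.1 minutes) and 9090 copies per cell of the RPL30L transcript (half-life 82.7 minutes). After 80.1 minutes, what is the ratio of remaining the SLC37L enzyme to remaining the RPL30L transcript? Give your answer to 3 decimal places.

0.074

SLC37L enzyme: 6310 × (1/2)^(80.1/19.1) = 6310 × (1/2)^4.1937 ≈ 344.82 copies per cell.
RPL30L transcript: 9090 × (1/2)^(80.1/82.7) = 9090 × (1/2)^0.96856 ≈ 4645.1 copies per cell.
Ratio ≈ 344.82 / 4645.1 ≈ 0.074233.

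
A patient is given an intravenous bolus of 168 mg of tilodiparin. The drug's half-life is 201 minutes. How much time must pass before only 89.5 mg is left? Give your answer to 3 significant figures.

Fraction remaining = 89.5/168 ≈ 0.53274.
n = log₂(168/89.5) = ln(1.8771)/ln 2 ≈ 0.9085 half-lives.
t = n × t½ = 0.9085 × 201 ≈ 182.61 minutes.

183 minutes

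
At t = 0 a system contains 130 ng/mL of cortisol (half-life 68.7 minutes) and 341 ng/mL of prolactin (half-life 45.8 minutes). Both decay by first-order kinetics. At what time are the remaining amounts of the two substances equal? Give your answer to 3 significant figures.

Set 130·(1/2)^(t/68.7) = 341·(1/2)^(t/45.8).
Taking log₂: log₂(130/341) = t·(1/68.7 − 1/45.8).
log₂(0.38123) = -1.3913; 1/68.7 − 1/45.8 = -0.007278.
t = -1.3913 / -0.007278 ≈ 191.16 minutes.

191 minutes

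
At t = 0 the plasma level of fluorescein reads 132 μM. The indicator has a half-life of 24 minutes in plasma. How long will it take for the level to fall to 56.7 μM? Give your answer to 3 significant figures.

Fraction remaining = 56.7/132 ≈ 0.42955.
n = log₂(132/56.7) = ln(2.328)/ln 2 ≈ 1.2191 half-lives.
t = n × t½ = 1.2191 × 24 ≈ 29.259 minutes.

29.3 minutes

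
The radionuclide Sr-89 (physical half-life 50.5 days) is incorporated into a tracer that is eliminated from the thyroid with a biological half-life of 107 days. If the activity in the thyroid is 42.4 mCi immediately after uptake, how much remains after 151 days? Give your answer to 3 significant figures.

1/t_eff = 1/t_phys + 1/t_biol = 1/50.5 + 1/107 = 0.029148 per day.
t_eff = 50.5 × 107 / (50.5 + 107) ≈ 34.308 days.
Remaining = 42.4 × (1/2)^(151/34.308) = 42.4 × (1/2)^4.4013 ≈ 2.0065 mCi.

2.01 mCi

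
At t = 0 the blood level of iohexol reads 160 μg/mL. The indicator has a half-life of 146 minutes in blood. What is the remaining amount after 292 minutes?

Elapsed time is 2 half-lives (292/146).
Each half-life halves the amount: 160 × (1/2)^2 = 160/4 = 40 μg/mL.

40 μg/mL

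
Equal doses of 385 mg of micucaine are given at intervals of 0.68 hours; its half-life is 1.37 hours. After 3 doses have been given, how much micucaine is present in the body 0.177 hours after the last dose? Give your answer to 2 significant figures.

The 3 doses were given 1.537, 0.857, 0.177 hours ago.
Total = 385·(1/2)^(1.537/1.37) + 385·(1/2)^(0.857/1.37) + 385·(1/2)^(0.177/1.37)
      = 176.9 + 249.55 + 352.02 ≈ 778.47 mg.

780 mg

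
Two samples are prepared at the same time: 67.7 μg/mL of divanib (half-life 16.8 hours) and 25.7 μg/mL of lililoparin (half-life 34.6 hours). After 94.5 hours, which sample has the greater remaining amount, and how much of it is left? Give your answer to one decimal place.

divanib: 67.7 × (1/2)^5.625 ≈ 1.3718 μg/mL.
lililoparin: 25.7 × (1/2)^2.7312 ≈ 3.8704 μg/mL.
Lililoparin has more remaining, at ≈ 3.8704 μg/mL.

lililoparin, 3.9 μg/mL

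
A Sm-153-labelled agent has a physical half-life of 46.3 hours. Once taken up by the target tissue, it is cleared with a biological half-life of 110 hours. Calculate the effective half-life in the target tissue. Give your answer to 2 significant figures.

33 hours

1/t_eff = 1/t_phys + 1/t_biol = 1/46.3 + 1/110 = 0.030689 per hour.
t_eff = 46.3 × 110 / (46.3 + 110) ≈ 32.585 hours.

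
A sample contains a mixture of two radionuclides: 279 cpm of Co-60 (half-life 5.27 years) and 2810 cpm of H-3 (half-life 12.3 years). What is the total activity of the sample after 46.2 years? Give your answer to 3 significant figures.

209 cpm

Co-60: 279 × (1/2)^(46.2/5.27) = 279 × (1/2)^8.7666 ≈ 0.64061 cpm.
H-3: 2810 × (1/2)^(46.2/12.3) = 2810 × (1/2)^3.7561 ≈ 207.97 cpm.
Total = 0.64061 + 207.97 ≈ 208.61 cpm.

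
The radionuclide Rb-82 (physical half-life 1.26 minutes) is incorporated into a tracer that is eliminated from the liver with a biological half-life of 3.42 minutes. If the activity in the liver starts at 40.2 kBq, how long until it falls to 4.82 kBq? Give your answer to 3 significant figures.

1/t_eff = 1/t_phys + 1/t_biol = 1/1.26 + 1/3.42 = 1.086 per minute.
t_eff = 1.26 × 3.42 / (1.26 + 3.42) ≈ 0.92077 minutes.
n = log₂(40.2/4.82) ≈ 3.0601; t = 3.0601 × 0.92077 ≈ 2.8176 minutes.

2.82 minutes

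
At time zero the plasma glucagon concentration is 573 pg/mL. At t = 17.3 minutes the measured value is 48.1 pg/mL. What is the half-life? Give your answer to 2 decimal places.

4.84 minutes

A/A₀ = 48.1/573 ≈ 0.083944.
n = log₂(11.913) ≈ 3.5744 half-lives elapsed in 17.3 minutes.
t½ = 17.3/3.5744 ≈ 4.8399 minutes.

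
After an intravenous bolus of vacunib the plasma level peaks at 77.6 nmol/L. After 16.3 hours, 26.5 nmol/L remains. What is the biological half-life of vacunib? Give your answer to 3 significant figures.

A/A₀ = 26.5/77.6 ≈ 0.34149.
n = log₂(2.9283) ≈ 1.5501 half-lives elapsed in 16.3 hours.
t½ = 16.3/1.5501 ≈ 10.516 hours.

10.5 hours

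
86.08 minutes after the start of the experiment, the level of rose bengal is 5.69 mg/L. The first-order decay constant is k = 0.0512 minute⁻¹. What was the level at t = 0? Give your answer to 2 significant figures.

t½ = ln 2 / k = 0.69315 / 0.0512 ≈ 13.538 minutes.
Number of half-lives elapsed: n = 86.08/13.538 ≈ 6.3584.
A₀ = A × 2^n = 5.69 × 2^6.3584 = 5.69 × 82.047 ≈ 466.85 mg/L.

470 mg/L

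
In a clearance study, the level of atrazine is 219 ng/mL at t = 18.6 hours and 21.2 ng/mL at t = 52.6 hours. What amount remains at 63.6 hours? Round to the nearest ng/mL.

10 ng/mL

Over Δt = 52.6 − 18.6 = 34 hours, the level fell by a factor of 219/21.2 ≈ 10.33.
n = log₂(10.33) ≈ 3.3688 half-lives, so t½ = 34/3.3688 ≈ 10.093 hours.
From t = 52.6 to t = 63.6: 21.2 × (1/2)^((63.6−52.6)/10.093) ≈ 9.9596 ng/mL.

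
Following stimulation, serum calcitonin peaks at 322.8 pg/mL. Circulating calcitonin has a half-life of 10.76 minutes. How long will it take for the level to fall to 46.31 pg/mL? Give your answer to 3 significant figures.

30.1 minutes

Fraction remaining = 46.31/322.8 ≈ 0.14346.
n = log₂(322.8/46.31) = ln(6.9704)/ln 2 ≈ 2.8012 half-lives.
t = n × t½ = 2.8012 × 10.76 ≈ 30.141 minutes.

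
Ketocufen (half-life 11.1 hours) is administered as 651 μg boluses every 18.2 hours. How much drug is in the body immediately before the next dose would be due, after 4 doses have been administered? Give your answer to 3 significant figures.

304 μg

The 4 doses were given 72.8, 54.6, 36.4, 18.2 hours ago.
Total = 651·(1/2)^(72.8/11.1) + 651·(1/2)^(54.6/11.1) + 651·(1/2)^(36.4/11.1) + 651·(1/2)^(18.2/11.1)
      = 6.9065 + 21.52 + 67.053 + 208.93 ≈ 304.41 μg.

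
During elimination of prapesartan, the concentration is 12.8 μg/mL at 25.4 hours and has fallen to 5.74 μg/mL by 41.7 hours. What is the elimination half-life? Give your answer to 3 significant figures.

Over Δt = 41.7 − 25.4 = 16.3 hours, the level fell by a factor of 12.8/5.74 ≈ 2.23.
n = log₂(2.23) ≈ 1.157 half-lives, so t½ = 16.3/1.157 ≈ 14.088 hours.

14.1 hours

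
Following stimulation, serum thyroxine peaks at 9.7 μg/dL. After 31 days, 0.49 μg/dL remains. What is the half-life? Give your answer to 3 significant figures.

A/A₀ = 0.49/9.7 ≈ 0.050515.
n = log₂(19.796) ≈ 4.3071 half-lives elapsed in 31 days.
t½ = 31/4.3071 ≈ 7.1974 days.

7.20 days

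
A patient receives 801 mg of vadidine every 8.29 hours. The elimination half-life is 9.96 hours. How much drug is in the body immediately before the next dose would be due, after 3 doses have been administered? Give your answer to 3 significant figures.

844 mg

The 3 doses were given 24.87, 16.58, 8.29 hours ago.
Total = 801·(1/2)^(24.87/9.96) + 801·(1/2)^(16.58/9.96) + 801·(1/2)^(8.29/9.96)
      = 141.89 + 252.65 + 449.86 ≈ 844.4 mg.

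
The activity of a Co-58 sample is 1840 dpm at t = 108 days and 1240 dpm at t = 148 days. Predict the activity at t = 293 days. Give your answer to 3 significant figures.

297 dpm

Over Δt = 148 − 108 = 40 days, the level fell by a factor of 1840/1240 ≈ 1.4839.
n = log₂(1.4839) ≈ 0.56937 half-lives, so t½ = 40/0.56937 ≈ 70.254 days.
From t = 148 to t = 293: 1240 × (1/2)^((293−148)/70.254) ≈ 296.56 dpm.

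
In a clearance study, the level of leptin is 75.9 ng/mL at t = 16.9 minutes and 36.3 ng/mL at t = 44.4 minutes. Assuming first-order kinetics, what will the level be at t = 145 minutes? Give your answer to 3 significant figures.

2.44 ng/mL

Over Δt = 44.4 − 16.9 = 27.5 minutes, the level fell by a factor of 75.9/36.3 ≈ 2.0909.
n = log₂(2.0909) ≈ 1.0641 half-lives, so t½ = 27.5/1.0641 ≈ 25.843 minutes.
From t = 44.4 to t = 145: 36.3 × (1/2)^((145−44.4)/25.843) ≈ 2.4438 ng/mL.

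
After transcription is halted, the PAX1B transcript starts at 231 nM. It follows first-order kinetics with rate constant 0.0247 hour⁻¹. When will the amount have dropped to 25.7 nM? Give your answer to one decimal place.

88.9 hours

t½ = ln 2 / λ = 0.69315 / 0.0247 ≈ 28.063 hours.
Fraction remaining = 25.7/231 ≈ 0.11126.
n = log₂(231/25.7) = ln(8.9883)/ln 2 ≈ 3.1681 half-lives.
t = n × t½ = 3.1681 × 28.063 ≈ 88.904 hours.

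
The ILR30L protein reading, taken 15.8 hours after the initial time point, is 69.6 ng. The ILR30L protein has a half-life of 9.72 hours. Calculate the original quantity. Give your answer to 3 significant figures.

215 ng

Number of half-lives elapsed: n = 15.8/9.72 ≈ 1.6255.
A₀ = A × 2^n = 69.6 × 2^1.6255 = 69.6 × 3.0855 ≈ 214.75 ng.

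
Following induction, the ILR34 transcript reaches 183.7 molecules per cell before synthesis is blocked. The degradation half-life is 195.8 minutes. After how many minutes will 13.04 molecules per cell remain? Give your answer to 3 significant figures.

Fraction remaining = 13.04/183.7 ≈ 0.070985.
n = log₂(183.7/13.04) = ln(14.087)/ln 2 ≈ 3.8163 half-lives.
t = n × t½ = 3.8163 × 195.8 ≈ 747.24 minutes.

747 minutes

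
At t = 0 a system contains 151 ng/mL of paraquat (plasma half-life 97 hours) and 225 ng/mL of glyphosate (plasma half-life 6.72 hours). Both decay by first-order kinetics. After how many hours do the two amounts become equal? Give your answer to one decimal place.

Set 151·(1/2)^(t/97) = 225·(1/2)^(t/6.72).
Taking log₂: log₂(151/225) = t·(1/97 − 1/6.72).
log₂(0.67111) = -0.57538; 1/97 − 1/6.72 = -0.1385.
t = -0.57538 / -0.1385 ≈ 4.1543 hours.

4.2 hours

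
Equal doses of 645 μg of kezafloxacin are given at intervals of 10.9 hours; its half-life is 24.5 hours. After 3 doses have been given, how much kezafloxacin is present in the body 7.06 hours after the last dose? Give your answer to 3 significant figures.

1200 μg

The 3 doses were given 28.86, 17.96, 7.06 hours ago.
Total = 645·(1/2)^(28.86/24.5) + 645·(1/2)^(17.96/24.5) + 645·(1/2)^(7.06/24.5)
      = 285.07 + 388.05 + 528.22 ≈ 1201.3 μg.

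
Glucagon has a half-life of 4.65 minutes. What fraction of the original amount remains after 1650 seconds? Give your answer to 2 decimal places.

1650 seconds = 27.5 minutes.
n = 27.5/4.65 ≈ 5.914 half-lives.
Fraction remaining = (1/2)^5.914 ≈ 0.016585.

0.02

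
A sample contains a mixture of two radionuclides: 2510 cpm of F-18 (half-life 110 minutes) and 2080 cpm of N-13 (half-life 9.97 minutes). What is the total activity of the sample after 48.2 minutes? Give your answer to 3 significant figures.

F-18: 2510 × (1/2)^(48.2/110) = 2510 × (1/2)^0.43818 ≈ 1852.5 cpm.
N-13: 2080 × (1/2)^(48.2/9.97) = 2080 × (1/2)^4.8345 ≈ 72.901 cpm.
Total = 1852.5 + 72.901 ≈ 1925.4 cpm.

1930 cpm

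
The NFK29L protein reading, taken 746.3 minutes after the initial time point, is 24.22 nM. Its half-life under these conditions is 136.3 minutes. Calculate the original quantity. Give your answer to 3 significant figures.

Number of half-lives elapsed: n = 746.3/136.3 ≈ 5.4754.
A₀ = A × 2^n = 24.22 × 2^5.4754 = 24.22 × 44.49 ≈ 1077.6 nM.

1080 nM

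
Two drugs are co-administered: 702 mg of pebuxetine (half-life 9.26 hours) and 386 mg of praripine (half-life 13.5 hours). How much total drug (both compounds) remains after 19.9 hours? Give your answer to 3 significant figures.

pebuxetine: 702 × (1/2)^(19.9/9.26) = 702 × (1/2)^2.149 ≈ 158.28 mg.
praripine: 386 × (1/2)^(19.9/13.5) = 386 × (1/2)^1.4741 ≈ 138.95 mg.
Total = 158.28 + 138.95 ≈ 297.22 mg.

297 mg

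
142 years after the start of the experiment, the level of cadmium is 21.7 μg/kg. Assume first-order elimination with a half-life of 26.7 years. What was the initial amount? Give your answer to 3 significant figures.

866 μg/kg

Number of half-lives elapsed: n = 142/26.7 ≈ 5.3184.
A₀ = A × 2^n = 21.7 × 2^5.3184 = 21.7 × 39.901 ≈ 865.85 μg/kg.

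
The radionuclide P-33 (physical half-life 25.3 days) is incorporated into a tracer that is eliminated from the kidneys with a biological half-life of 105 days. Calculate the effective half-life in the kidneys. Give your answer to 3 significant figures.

1/t_eff = 1/t_phys + 1/t_biol = 1/25.3 + 1/105 = 0.04905 per day.
t_eff = 25.3 × 105 / (25.3 + 105) ≈ 20.388 days.

20.4 days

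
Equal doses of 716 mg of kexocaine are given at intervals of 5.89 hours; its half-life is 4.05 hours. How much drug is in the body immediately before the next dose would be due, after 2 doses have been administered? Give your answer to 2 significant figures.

The 2 doses were given 11.78, 5.89 hours ago.
Total = 716·(1/2)^(11.78/4.05) + 716·(1/2)^(5.89/4.05)
      = 95.351 + 261.29 ≈ 356.64 mg.

360 mg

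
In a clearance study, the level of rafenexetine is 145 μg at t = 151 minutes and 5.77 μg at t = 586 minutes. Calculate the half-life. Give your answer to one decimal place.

93.5 minutes

Over Δt = 586 − 151 = 435 minutes, the level fell by a factor of 145/5.77 ≈ 25.13.
n = log₂(25.13) ≈ 4.6513 half-lives, so t½ = 435/4.6513 ≈ 93.521 minutes.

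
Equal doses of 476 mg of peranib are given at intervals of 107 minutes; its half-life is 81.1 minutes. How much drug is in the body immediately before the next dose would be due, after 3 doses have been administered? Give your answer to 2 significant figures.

300 mg

The 3 doses were given 321, 214, 107 minutes ago.
Total = 476·(1/2)^(321/81.1) + 476·(1/2)^(214/81.1) + 476·(1/2)^(107/81.1)
      = 30.627 + 76.432 + 190.74 ≈ 297.8 mg.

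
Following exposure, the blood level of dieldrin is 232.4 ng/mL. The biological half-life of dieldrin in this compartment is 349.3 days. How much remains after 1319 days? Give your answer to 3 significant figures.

17.0 ng/mL

Number of half-lives: n = 1319/349.3 ≈ 3.7761.
Remaining = 232.4 × (1/2)^3.7761 = 232.4 × 0.072992 ≈ 16.963 ng/mL.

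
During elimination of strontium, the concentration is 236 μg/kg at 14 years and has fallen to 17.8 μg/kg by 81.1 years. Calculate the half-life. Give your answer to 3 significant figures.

18.0 years

Over Δt = 81.1 − 14 = 67.1 years, the level fell by a factor of 236/17.8 ≈ 13.258.
n = log₂(13.258) ≈ 3.7288 half-lives, so t½ = 67.1/3.7288 ≈ 17.995 years.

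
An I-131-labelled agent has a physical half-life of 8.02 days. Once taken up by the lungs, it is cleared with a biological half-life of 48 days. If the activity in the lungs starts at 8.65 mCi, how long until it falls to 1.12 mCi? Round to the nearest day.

1/t_eff = 1/t_phys + 1/t_biol = 1/8.02 + 1/48 = 0.14552 per day.
t_eff = 8.02 × 48 / (8.02 + 48) ≈ 6.8718 days.
n = log₂(8.65/1.12) ≈ 2.9492; t = 2.9492 × 6.8718 ≈ 20.266 days.

20 days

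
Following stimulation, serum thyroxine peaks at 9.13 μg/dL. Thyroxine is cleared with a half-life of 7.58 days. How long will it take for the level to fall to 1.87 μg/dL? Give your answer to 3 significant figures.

17.3 days

Fraction remaining = 1.87/9.13 ≈ 0.20482.
n = log₂(9.13/1.87) = ln(4.8824)/ln 2 ≈ 2.2876 half-lives.
t = n × t½ = 2.2876 × 7.58 ≈ 17.34 days.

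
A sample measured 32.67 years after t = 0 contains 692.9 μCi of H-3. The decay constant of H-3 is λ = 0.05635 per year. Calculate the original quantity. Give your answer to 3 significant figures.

t½ = ln 2 / λ = 0.69315 / 0.05635 ≈ 12.301 years.
Number of half-lives elapsed: n = 32.67/12.301 ≈ 2.6559.
A₀ = A × 2^n = 692.9 × 2^2.6559 = 692.9 × 6.3026 ≈ 4367 μCi.

4370 μCi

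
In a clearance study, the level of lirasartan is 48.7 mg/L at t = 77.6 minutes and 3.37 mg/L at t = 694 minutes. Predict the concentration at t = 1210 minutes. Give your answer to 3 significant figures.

0.360 mg/L

Over Δt = 694 − 77.6 = 616.4 minutes, the level fell by a factor of 48.7/3.37 ≈ 14.451.
n = log₂(14.451) ≈ 3.8531 half-lives, so t½ = 616.4/3.8531 ≈ 159.98 minutes.
From t = 694 to t = 1210: 3.37 × (1/2)^((1210−694)/159.98) ≈ 0.36029 mg/L.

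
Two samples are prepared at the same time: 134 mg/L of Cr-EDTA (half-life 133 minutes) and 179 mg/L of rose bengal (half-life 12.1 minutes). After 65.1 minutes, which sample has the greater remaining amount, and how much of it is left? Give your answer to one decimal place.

Cr-EDTA, 95.4 mg/L

Cr-EDTA: 134 × (1/2)^0.48947 ≈ 95.446 mg/L.
rose bengal: 179 × (1/2)^5.3802 ≈ 4.298 mg/L.
Cr-EDTA has more remaining, at ≈ 95.446 mg/L.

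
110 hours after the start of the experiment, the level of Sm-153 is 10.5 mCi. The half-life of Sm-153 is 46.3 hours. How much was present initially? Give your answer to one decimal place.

Number of half-lives elapsed: n = 110/46.3 ≈ 2.3758.
A₀ = A × 2^n = 10.5 × 2^2.3758 = 10.5 × 5.1903 ≈ 54.498 mCi.

54.5 mCi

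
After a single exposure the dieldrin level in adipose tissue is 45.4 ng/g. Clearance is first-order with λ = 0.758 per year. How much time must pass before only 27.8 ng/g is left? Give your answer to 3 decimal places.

t½ = ln 2 / λ = 0.69315 / 0.758 ≈ 0.91444 years.
Fraction remaining = 27.8/45.4 ≈ 0.61233.
n = log₂(45.4/27.8) = ln(1.6331)/ln 2 ≈ 0.70761 half-lives.
t = n × t½ = 0.70761 × 0.91444 ≈ 0.64707 years.

0.647 years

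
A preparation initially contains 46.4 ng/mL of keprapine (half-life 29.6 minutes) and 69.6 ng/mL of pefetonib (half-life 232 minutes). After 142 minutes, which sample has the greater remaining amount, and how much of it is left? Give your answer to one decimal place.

keprapine: 46.4 × (1/2)^4.7973 ≈ 1.6687 ng/mL.
pefetonib: 69.6 × (1/2)^0.61207 ≈ 45.536 ng/mL.
Pefetonib has more remaining, at ≈ 45.536 ng/mL.

pefetonib, 45.5 ng/mL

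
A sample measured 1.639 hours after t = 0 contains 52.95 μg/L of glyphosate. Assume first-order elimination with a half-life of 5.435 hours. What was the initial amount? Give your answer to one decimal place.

Number of half-lives elapsed: n = 1.639/5.435 ≈ 0.30156.
A₀ = A × 2^n = 52.95 × 2^0.30156 = 52.95 × 1.2325 ≈ 65.26 μg/L.

65.3 μg/L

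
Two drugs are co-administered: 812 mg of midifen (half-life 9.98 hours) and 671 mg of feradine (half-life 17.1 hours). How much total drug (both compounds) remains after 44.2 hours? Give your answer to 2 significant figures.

midifen: 812 × (1/2)^(44.2/9.98) = 812 × (1/2)^4.4289 ≈ 37.7 mg.
feradine: 671 × (1/2)^(44.2/17.1) = 671 × (1/2)^2.5848 ≈ 111.85 mg.
Total = 37.7 + 111.85 ≈ 149.55 mg.

150 mg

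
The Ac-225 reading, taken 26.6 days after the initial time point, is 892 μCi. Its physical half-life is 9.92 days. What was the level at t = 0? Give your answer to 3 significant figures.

5720 μCi

Number of half-lives elapsed: n = 26.6/9.92 ≈ 2.6815.
A₀ = A × 2^n = 892 × 2^2.6815 = 892 × 6.415 ≈ 5722.2 μCi.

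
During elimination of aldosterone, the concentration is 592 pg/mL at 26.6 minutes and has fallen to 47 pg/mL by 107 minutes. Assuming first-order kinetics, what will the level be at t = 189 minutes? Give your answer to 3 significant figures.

Over Δt = 107 − 26.6 = 80.4 minutes, the level fell by a factor of 592/47 ≈ 12.596.
n = log₂(12.596) ≈ 3.6549 half-lives, so t½ = 80.4/3.6549 ≈ 21.998 minutes.
From t = 107 to t = 189: 47 × (1/2)^((189−107)/21.998) ≈ 3.548 pg/mL.

3.55 pg/mL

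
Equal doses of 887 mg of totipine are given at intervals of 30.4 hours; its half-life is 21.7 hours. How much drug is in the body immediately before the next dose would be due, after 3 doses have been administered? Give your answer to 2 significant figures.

510 mg

The 3 doses were given 91.2, 60.8, 30.4 hours ago.
Total = 887·(1/2)^(91.2/21.7) + 887·(1/2)^(60.8/21.7) + 887·(1/2)^(30.4/21.7)
      = 48.169 + 127.2 + 335.9 ≈ 511.26 mg.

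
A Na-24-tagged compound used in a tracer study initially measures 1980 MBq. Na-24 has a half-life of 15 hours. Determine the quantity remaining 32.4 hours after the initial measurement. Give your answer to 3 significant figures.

443 MBq

Number of half-lives: n = 32.4/15 ≈ 2.16.
Remaining = 1980 × (1/2)^2.16 = 1980 × 0.22376 ≈ 443.04 MBq.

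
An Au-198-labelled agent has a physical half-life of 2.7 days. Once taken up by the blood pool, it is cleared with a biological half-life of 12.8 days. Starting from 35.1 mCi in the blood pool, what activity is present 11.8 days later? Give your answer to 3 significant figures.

0.896 mCi

1/t_eff = 1/t_phys + 1/t_biol = 1/2.7 + 1/12.8 = 0.4485 per day.
t_eff = 2.7 × 12.8 / (2.7 + 12.8) ≈ 2.2297 days.
Remaining = 35.1 × (1/2)^(11.8/2.2297) = 35.1 × (1/2)^5.2922 ≈ 0.89574 mCi.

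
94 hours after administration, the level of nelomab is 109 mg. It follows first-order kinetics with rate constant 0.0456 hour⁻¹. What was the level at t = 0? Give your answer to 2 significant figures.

t½ = ln 2 / λ = 0.69315 / 0.0456 ≈ 15.201 hours.
Number of half-lives elapsed: n = 94/15.201 ≈ 6.184.
A₀ = A × 2^n = 109 × 2^6.184 = 109 × 72.704 ≈ 7924.8 mg.

7900 mg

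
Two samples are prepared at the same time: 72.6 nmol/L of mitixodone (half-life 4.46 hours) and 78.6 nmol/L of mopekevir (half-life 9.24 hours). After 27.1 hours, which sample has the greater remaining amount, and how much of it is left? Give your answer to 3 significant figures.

mitixodone: 72.6 × (1/2)^6.0762 ≈ 1.076 nmol/L.
mopekevir: 78.6 × (1/2)^2.9329 ≈ 10.293 nmol/L.
Mopekevir has more remaining, at ≈ 10.293 nmol/L.

mopekevir, 10.3 nmol/L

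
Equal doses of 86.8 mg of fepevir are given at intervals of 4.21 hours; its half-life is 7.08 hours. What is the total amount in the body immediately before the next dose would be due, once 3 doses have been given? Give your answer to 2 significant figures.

The 3 doses were given 12.63, 8.42, 4.21 hours ago.
Total = 86.8·(1/2)^(12.63/7.08) + 86.8·(1/2)^(8.42/7.08) + 86.8·(1/2)^(4.21/7.08)
      = 25.207 + 38.064 + 57.48 ≈ 120.75 mg.

120 mg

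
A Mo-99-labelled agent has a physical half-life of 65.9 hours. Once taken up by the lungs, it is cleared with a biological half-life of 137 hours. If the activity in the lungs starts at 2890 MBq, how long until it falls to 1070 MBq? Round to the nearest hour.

1/t_eff = 1/t_phys + 1/t_biol = 1/65.9 + 1/137 = 0.022474 per hour.
t_eff = 65.9 × 137 / (65.9 + 137) ≈ 44.496 hours.
n = log₂(2890/1070) ≈ 1.4335; t = 1.4335 × 44.496 ≈ 63.784 hours.

64 hours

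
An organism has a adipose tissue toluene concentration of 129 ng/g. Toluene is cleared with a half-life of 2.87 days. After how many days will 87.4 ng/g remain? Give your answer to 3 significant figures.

1.61 days

Fraction remaining = 87.4/129 ≈ 0.67752.
n = log₂(129/87.4) = ln(1.476)/ln 2 ≈ 0.56167 half-lives.
t = n × t½ = 0.56167 × 2.87 ≈ 1.612 days.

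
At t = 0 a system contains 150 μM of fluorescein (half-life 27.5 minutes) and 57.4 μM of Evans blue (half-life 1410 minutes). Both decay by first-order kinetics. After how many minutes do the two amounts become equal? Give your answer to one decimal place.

38.9 minutes

Set 150·(1/2)^(t/27.5) = 57.4·(1/2)^(t/1410).
Taking log₂: log₂(150/57.4) = t·(1/27.5 − 1/1410).
log₂(2.6132) = 1.3858; 1/27.5 − 1/1410 = 0.035654.
t = 1.3858 / 0.035654 ≈ 38.869 minutes.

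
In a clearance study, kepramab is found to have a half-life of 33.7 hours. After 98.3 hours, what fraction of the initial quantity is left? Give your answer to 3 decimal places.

n = 98.3/33.7 ≈ 2.9169 half-lives.
Fraction remaining = (1/2)^2.9169 ≈ 0.13241.

0.132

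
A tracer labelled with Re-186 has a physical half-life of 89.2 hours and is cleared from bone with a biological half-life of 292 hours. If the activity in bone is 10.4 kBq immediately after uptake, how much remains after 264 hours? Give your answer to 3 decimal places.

1/t_eff = 1/t_phys + 1/t_biol = 1/89.2 + 1/292 = 0.014635 per hour.
t_eff = 89.2 × 292 / (89.2 + 292) ≈ 68.327 hours.
Remaining = 10.4 × (1/2)^(264/68.327) = 10.4 × (1/2)^3.8638 ≈ 0.71438 kBq.

0.714 kBq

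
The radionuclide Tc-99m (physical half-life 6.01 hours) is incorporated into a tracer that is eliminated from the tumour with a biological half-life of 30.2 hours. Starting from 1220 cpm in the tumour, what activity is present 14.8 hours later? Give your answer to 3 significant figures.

158 cpm

1/t_eff = 1/t_phys + 1/t_biol = 1/6.01 + 1/30.2 = 0.1995 per hour.
t_eff = 6.01 × 30.2 / (6.01 + 30.2) ≈ 5.0125 hours.
Remaining = 1220 × (1/2)^(14.8/5.0125) = 1220 × (1/2)^2.9526 ≈ 157.59 cpm.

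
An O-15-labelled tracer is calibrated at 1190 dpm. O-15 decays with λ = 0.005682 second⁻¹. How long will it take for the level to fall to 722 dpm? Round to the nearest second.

88 seconds

t½ = ln 2 / λ = 0.69315 / 0.005682 ≈ 121.99 seconds.
Fraction remaining = 722/1190 ≈ 0.60672.
n = log₂(1190/722) = ln(1.6482)/ln 2 ≈ 0.72089 half-lives.
t = n × t½ = 0.72089 × 121.99 ≈ 87.941 seconds.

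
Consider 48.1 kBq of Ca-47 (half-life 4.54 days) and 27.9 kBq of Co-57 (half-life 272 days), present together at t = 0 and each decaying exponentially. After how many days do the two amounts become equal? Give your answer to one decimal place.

Set 48.1·(1/2)^(t/4.54) = 27.9·(1/2)^(t/272).
Taking log₂: log₂(48.1/27.9) = t·(1/4.54 − 1/272).
log₂(1.724) = 0.78577; 1/4.54 − 1/272 = 0.21659.
t = 0.78577 / 0.21659 ≈ 3.628 days.

3.6 days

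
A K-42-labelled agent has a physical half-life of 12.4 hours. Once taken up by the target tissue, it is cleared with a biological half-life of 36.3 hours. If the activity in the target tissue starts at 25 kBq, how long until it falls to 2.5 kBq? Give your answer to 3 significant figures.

1/t_eff = 1/t_phys + 1/t_biol = 1/12.4 + 1/36.3 = 0.10819 per hour.
t_eff = 12.4 × 36.3 / (12.4 + 36.3) ≈ 9.2427 hours.
n = log₂(25/2.5) ≈ 3.3219; t = 3.3219 × 9.2427 ≈ 30.704 hours.

30.7 hours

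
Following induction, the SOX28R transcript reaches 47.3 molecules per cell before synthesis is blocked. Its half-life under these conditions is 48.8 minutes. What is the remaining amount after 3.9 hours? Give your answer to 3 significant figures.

Convert the elapsed time: 3.9 hours = 234 minutes.
Number of half-lives: n = 234/48.8 ≈ 4.7951.
Remaining = 47.3 × (1/2)^4.7951 = 47.3 × 0.036019 ≈ 1.7037 molecules per cell.

1.70 molecules per cell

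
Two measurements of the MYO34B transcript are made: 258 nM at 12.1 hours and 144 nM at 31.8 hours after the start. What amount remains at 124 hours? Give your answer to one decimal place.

9.4 nM

Over Δt = 31.8 − 12.1 = 19.7 hours, the level fell by a factor of 258/144 ≈ 1.7917.
n = log₂(1.7917) ≈ 0.8413 half-lives, so t½ = 19.7/0.8413 ≈ 23.416 hours.
From t = 31.8 to t = 124: 144 × (1/2)^((124−31.8)/23.416) ≈ 9.3987 nM.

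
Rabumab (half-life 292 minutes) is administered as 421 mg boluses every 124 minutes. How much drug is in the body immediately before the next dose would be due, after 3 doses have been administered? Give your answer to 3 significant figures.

721 mg

The 3 doses were given 372, 248, 124 minutes ago.
Total = 421·(1/2)^(372/292) + 421·(1/2)^(248/292) + 421·(1/2)^(124/292)
      = 174.09 + 233.68 + 313.65 ≈ 721.42 mg.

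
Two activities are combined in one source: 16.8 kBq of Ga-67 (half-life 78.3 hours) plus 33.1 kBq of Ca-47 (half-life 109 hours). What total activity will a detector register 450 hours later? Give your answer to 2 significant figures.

Ga-67: 16.8 × (1/2)^(450/78.3) = 16.8 × (1/2)^5.7471 ≈ 0.31279 kBq.
Ca-47: 33.1 × (1/2)^(450/109) = 33.1 × (1/2)^4.1284 ≈ 1.8925 kBq.
Total = 0.31279 + 1.8925 ≈ 2.2053 kBq.

2.2 kBq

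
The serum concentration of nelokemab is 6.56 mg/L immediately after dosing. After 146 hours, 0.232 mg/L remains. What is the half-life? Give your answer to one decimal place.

A/A₀ = 0.232/6.56 ≈ 0.035366.
n = log₂(28.276) ≈ 4.8215 half-lives elapsed in 146 hours.
t½ = 146/4.8215 ≈ 30.281 hours.

30.3 hours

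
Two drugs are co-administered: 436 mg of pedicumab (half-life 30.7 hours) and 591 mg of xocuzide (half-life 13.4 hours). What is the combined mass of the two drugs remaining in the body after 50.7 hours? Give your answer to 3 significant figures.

182 mg

pedicumab: 436 × (1/2)^(50.7/30.7) = 436 × (1/2)^1.6515 ≈ 138.79 mg.
xocuzide: 591 × (1/2)^(50.7/13.4) = 591 × (1/2)^3.7836 ≈ 42.916 mg.
Total = 138.79 + 42.916 ≈ 181.7 mg.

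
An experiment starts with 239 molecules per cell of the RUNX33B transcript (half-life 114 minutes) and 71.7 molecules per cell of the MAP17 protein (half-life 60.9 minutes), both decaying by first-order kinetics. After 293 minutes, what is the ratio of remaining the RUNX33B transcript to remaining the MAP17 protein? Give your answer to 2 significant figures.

RUNX33B transcript: 239 × (1/2)^(293/114) = 239 × (1/2)^2.5702 ≈ 40.244 molecules per cell.
MAP17 protein: 71.7 × (1/2)^(293/60.9) = 71.7 × (1/2)^4.8112 ≈ 2.554 molecules per cell.
Ratio ≈ 40.244 / 2.554 ≈ 15.757.

16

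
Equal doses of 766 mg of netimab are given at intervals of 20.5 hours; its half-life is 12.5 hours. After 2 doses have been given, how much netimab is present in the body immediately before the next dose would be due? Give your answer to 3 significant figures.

325 mg

The 2 doses were given 41, 20.5 hours ago.
Total = 766·(1/2)^(41/12.5) + 766·(1/2)^(20.5/12.5)
      = 78.859 + 245.78 ≈ 324.63 mg.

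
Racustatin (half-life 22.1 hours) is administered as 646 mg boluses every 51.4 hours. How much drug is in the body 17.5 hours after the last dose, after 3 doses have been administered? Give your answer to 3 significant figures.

462 mg

The 3 doses were given 120.3, 68.9, 17.5 hours ago.
Total = 646·(1/2)^(120.3/22.1) + 646·(1/2)^(68.9/22.1) + 646·(1/2)^(17.5/22.1)
      = 14.845 + 74.426 + 373.13 ≈ 462.4 mg.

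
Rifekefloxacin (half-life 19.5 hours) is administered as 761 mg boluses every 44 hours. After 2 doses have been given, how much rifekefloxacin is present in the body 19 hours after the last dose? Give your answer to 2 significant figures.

470 mg

The 2 doses were given 63, 19 hours ago.
Total = 761·(1/2)^(63/19.5) + 761·(1/2)^(19/19.5)
      = 81.064 + 387.32 ≈ 468.39 mg.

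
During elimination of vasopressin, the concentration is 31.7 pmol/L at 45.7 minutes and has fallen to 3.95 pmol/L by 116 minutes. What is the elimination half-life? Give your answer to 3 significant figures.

23.4 minutes

Over Δt = 116 − 45.7 = 70.3 minutes, the level fell by a factor of 31.7/3.95 ≈ 8.0253.
n = log₂(8.0253) ≈ 3.0046 half-lives, so t½ = 70.3/3.0046 ≈ 23.398 minutes.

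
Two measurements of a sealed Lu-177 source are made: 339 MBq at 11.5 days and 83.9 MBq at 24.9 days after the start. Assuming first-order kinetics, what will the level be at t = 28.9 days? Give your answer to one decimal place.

Over Δt = 24.9 − 11.5 = 13.4 days, the level fell by a factor of 339/83.9 ≈ 4.0405.
n = log₂(4.0405) ≈ 2.0145 half-lives, so t½ = 13.4/2.0145 ≈ 6.6516 days.
From t = 24.9 to t = 28.9: 83.9 × (1/2)^((28.9−24.9)/6.6516) ≈ 55.301 MBq.

55.3 MBq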